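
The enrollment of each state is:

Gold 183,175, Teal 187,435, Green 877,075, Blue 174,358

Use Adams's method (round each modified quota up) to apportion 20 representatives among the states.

Gold: 3, Teal: 3, Green: 11, Blue: 3

Standard divisor 1422043/20 ≈ 71102.15; standard quotas: Gold 2.576, Teal 2.636, Green 12.335, Blue 2.452.
Rounding up gives 3, 3, 13, 3 = 22 seats, so the divisor must be adjusted.
With modified divisor 83500: modified quotas Gold 2.194, Teal 2.245, Green 10.504, Blue 2.088.
Rounding up: Gold 3, Teal 3, Green 11, Blue 3 (total 20).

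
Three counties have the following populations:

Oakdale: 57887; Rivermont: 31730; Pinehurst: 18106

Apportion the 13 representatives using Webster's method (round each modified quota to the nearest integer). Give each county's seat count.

Standard divisor 107723/13 ≈ 8286.385; standard quotas: Oakdale 6.986, Rivermont 3.829, Pinehurst 2.185.
Rounding to the nearest integer gives Oakdale 7, Rivermont 4, Pinehurst 2 — total 13, matching the house size, so no adjustment is needed.

Oakdale 7; Rivermont 4; Pinehurst 2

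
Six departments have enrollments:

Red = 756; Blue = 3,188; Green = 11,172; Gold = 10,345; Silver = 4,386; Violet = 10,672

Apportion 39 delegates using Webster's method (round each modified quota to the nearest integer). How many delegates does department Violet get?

10

Standard divisor 40519/39 ≈ 1038.949; standard quotas: Red 0.728, Blue 3.068, Green 10.753, Gold 9.957, Silver 4.222, Violet 10.272.
Rounding to the nearest integer gives Red 1, Blue 3, Green 11, Gold 10, Silver 4, Violet 10 — total 39, matching the house size, so no adjustment is needed.
Violet receives 10.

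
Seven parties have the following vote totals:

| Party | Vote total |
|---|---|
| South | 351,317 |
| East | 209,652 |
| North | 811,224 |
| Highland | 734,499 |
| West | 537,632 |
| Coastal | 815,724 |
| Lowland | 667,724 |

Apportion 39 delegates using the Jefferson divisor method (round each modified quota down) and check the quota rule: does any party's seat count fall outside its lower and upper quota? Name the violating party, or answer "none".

Standard quotas: South 3.319, East 1.981, North 7.665, Highland 6.940, West 5.080, Coastal 7.707, Lowland 6.309.
Jefferson allocation: South 3, East 2, North 8, Highland 7, West 5, Coastal 8, Lowland 6.
Every allocation lies between the lower and upper quota.

none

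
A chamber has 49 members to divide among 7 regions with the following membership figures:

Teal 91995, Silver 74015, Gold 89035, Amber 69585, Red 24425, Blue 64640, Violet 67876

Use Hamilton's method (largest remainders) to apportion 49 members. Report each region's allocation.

Teal 9; Silver 8; Gold 9; Amber 7; Red 2; Blue 7; Violet 7

The standard divisor is 481571/49 ≈ 9827.98.
Standard quotas: Teal 9.3605, Silver 7.5310, Gold 9.0593, Amber 7.0803, Red 2.4853, Blue 6.5771, Violet 6.9064.
Lower quotas: Teal 9, Silver 7, Gold 9, Amber 7, Red 2, Blue 6, Violet 6 (sum 46, leaving 3 seats).
Remainders in descending order: Violet 0.9064, Blue 0.5771, Silver 0.5310, Red 0.4853, Teal 0.3605, Amber 0.0803, Gold 0.0593.
The surplus seats go to Violet, Blue, Silver.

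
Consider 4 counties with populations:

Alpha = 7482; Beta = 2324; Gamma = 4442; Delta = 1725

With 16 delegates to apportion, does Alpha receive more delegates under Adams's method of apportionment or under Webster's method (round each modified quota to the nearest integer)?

Adams: Alpha 7, Beta 3, Gamma 4, Delta 2.
Webster: Alpha 8, Beta 2, Gamma 4, Delta 2.
Alpha gets 7 under Adams and 8 under Webster.

Webster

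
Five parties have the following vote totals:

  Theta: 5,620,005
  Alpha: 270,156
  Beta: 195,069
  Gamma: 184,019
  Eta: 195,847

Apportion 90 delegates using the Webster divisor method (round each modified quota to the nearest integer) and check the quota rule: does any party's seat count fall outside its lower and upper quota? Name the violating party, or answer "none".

Standard quotas: Theta 78.236, Alpha 3.761, Beta 2.716, Gamma 2.562, Eta 2.726.
Webster allocation: Theta 77, Alpha 4, Beta 3, Gamma 3, Eta 3.
Theta has quota 78.236 (lower 78, upper 79) but receives 77 — outside the quota interval.

Theta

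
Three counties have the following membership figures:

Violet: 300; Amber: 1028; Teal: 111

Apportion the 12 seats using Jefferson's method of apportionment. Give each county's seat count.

Standard divisor 1439/12 ≈ 119.917; standard quotas: Violet 2.502, Amber 8.573, Teal 0.926.
Rounding down gives 2, 8, 0 = 10 seats, so the divisor must be adjusted.
With modified divisor 107: modified quotas Violet 2.804, Amber 9.607, Teal 1.037.
Rounding down: Violet 2, Amber 9, Teal 1 (total 12).

Violet 2; Amber 9; Teal 1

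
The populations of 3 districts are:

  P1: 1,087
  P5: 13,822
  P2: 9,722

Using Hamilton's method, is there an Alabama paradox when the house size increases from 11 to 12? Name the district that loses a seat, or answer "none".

At 11 seats: P1 1, P5 6, P2 4.
At 12 seats: P1 0, P5 7, P2 5.
P1 drops from 1 to 0.

P1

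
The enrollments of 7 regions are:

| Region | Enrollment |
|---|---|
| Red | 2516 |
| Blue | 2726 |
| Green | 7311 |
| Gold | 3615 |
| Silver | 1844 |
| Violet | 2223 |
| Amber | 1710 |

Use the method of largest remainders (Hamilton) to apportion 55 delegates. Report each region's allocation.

Red 6, Blue 7, Green 18, Gold 9, Silver 5, Violet 6, Amber 4

The standard divisor is 21945/55 = 399.
Standard quotas: Red 6.3058, Blue 6.8321, Green 18.3233, Gold 9.0602, Silver 4.6216, Violet 5.5714, Amber 4.2857.
Lower quotas: Red 6, Blue 6, Green 18, Gold 9, Silver 4, Violet 5, Amber 4 (sum 52, leaving 3 seats).
Remainders in descending order: Blue 0.8321, Silver 0.6216, Violet 0.5714, Green 0.3233, Red 0.3058, Amber 0.2857, Gold 0.0602.
Largest remainders: Blue, Silver, Violet receive the extra seats.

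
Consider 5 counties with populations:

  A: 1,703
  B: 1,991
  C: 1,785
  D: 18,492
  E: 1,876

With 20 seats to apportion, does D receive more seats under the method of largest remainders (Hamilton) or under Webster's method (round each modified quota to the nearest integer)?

Hamilton: A 1, B 2, C 1, D 14, E 2.
Webster: A 1, B 2, C 1, D 15, E 1.
D gets 14 under Hamilton and 15 under Webster.

Webster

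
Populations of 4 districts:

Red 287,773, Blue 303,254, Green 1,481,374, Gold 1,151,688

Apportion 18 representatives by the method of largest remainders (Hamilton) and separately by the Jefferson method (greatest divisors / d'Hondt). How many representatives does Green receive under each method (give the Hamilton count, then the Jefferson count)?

8 and 9

Hamilton: Red 2, Blue 2, Green 8, Gold 6.
Jefferson: Red 1, Blue 1, Green 9, Gold 7.
Green gets 8 under Hamilton and 9 under Jefferson.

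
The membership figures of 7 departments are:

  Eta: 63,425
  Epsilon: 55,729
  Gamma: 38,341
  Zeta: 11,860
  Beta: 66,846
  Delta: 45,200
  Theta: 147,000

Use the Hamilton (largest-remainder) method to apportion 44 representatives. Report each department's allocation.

Eta: 6; Epsilon: 6; Gamma: 4; Zeta: 1; Beta: 7; Delta: 5; Theta: 15

Standard divisor: 428401 ÷ 44 ≈ 9736.386.
Standard quotas: Eta 6.5142, Epsilon 5.7238, Gamma 3.9379, Zeta 1.2181, Beta 6.8656, Delta 4.6424, Theta 15.0980.
Lower quotas: Eta 6, Epsilon 5, Gamma 3, Zeta 1, Beta 6, Delta 4, Theta 15 (sum 40, leaving 4 seats).
Remainders in descending order: Gamma 0.9379, Beta 0.8656, Epsilon 0.7238, Delta 0.6424, Eta 0.5142, Zeta 0.2181, Theta 0.0980.
The surplus seats go to Gamma, Beta, Epsilon, Delta.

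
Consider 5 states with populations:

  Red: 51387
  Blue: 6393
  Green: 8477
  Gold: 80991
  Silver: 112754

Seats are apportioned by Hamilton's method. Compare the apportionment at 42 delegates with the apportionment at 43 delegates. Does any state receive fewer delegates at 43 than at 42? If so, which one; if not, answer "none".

Green

At 42 seats: Red 8, Blue 1, Green 2, Gold 13, Silver 18.
At 43 seats: Red 9, Blue 1, Green 1, Gold 13, Silver 19.
Green drops from 2 to 1.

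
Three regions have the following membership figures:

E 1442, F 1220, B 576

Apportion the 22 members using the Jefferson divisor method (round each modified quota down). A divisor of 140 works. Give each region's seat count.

With modified divisor 140: modified quotas E 10.300, F 8.714, B 4.114.
Rounding down: E 10, F 8, B 4 (total 22).

E 10; F 8; B 4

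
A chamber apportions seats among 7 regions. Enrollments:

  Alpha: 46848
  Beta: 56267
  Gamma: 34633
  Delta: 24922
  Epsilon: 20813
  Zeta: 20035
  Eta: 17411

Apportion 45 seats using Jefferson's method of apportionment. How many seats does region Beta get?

12

Standard divisor 220929/45 ≈ 4909.533; standard quotas: Alpha 9.542, Beta 11.461, Gamma 7.054, Delta 5.076, Epsilon 4.239, Zeta 4.081, Eta 3.546.
Rounding down gives 9, 11, 7, 5, 4, 4, 3 = 43 seats, so the divisor must be adjusted.
With modified divisor 4500: modified quotas Alpha 10.411, Beta 12.504, Gamma 7.696, Delta 5.538, Epsilon 4.625, Zeta 4.452, Eta 3.869.
Rounding down: Alpha 10, Beta 12, Gamma 7, Delta 5, Epsilon 4, Zeta 4, Eta 3 (total 45).
Beta receives 12.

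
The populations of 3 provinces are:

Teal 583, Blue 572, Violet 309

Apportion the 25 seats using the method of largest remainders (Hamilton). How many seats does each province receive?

The standard divisor is 1464/25 ≈ 58.56.
Standard quotas: Teal 9.956, Blue 9.768, Violet 5.277.
Lower quotas: Teal 9, Blue 9, Violet 5 (sum 23, leaving 2 seats).
Remainders in descending order: Teal 0.956, Blue 0.768, Violet 0.277.
The surplus seats go to Teal, Blue.

Teal=10; Blue=10; Violet=5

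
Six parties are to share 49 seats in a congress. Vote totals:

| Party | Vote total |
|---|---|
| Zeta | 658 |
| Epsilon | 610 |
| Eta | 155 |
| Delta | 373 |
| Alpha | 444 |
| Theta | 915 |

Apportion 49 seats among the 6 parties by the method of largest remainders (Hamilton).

Zeta: 10, Epsilon: 10, Eta: 2, Delta: 6, Alpha: 7, Theta: 14

The standard divisor is 3155/49 ≈ 64.388.
Standard quotas: Zeta 10.219, Epsilon 9.474, Eta 2.407, Delta 5.793, Alpha 6.896, Theta 14.211.
Lower quotas: Zeta 10, Epsilon 9, Eta 2, Delta 5, Alpha 6, Theta 14 (sum 46, leaving 3 seats).
Remainders in descending order: Alpha 0.896, Delta 0.793, Epsilon 0.474, Eta 0.407, Zeta 0.219, Theta 0.211.
Largest remainders: Alpha, Delta, Epsilon receive the extra seats.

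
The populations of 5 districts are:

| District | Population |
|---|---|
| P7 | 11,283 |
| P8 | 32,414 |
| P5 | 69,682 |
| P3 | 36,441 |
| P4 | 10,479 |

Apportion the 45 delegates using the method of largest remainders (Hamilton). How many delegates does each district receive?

Standard divisor: 160299 ÷ 45 ≈ 3562.2.
Standard quotas: P7 3.1674, P8 9.0994, P5 19.5615, P3 10.2299, P4 2.9417.
Lower quotas: P7 3, P8 9, P5 19, P3 10, P4 2 (sum 43, leaving 2 seats).
Remainders in descending order: P4 0.9417, P5 0.5615, P3 0.2299, P7 0.1674, P8 0.0994.
Largest remainders: P4, P5 receive the extra seats.

P7: 3, P8: 9, P5: 20, P3: 10, P4: 3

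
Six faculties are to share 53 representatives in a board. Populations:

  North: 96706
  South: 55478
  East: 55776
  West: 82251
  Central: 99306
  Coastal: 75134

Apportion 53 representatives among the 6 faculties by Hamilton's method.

North 11, South 6, East 6, West 10, Central 11, Coastal 9

Total 464651; standard divisor 464651/53 = 8767.
Standard quotas: North 11.0307, South 6.3280, East 6.3620, West 9.3819, Central 11.3272, Coastal 8.5701.
Lower quotas: North 11, South 6, East 6, West 9, Central 11, Coastal 8 (sum 51, leaving 2 seats).
Remainders in descending order: Coastal 0.5701, West 0.3819, East 0.3620, South 0.3280, Central 0.3272, North 0.0307.
The surplus seats go to Coastal, West.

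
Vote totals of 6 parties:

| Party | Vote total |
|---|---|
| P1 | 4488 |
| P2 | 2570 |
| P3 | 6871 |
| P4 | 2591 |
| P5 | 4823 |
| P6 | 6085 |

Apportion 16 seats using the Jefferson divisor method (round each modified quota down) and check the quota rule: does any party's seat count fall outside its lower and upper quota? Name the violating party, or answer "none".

Standard quotas: P1 2.618, P2 1.499, P3 4.008, P4 1.511, P5 2.813, P6 3.550.
Jefferson allocation: P1 3, P2 1, P3 4, P4 1, P5 3, P6 4.
Every allocation lies between the lower and upper quota.

none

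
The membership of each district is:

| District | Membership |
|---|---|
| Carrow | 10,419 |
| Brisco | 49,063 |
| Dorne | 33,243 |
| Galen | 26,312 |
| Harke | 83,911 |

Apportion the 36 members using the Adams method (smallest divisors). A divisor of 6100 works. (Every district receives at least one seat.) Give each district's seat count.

With modified divisor 6100: modified quotas Carrow 1.708, Brisco 8.043, Dorne 5.450, Galen 4.313, Harke 13.756.
Rounding up: Carrow 2, Brisco 9, Dorne 6, Galen 5, Harke 14 (total 36).

Carrow 2; Brisco 9; Dorne 6; Galen 5; Harke 14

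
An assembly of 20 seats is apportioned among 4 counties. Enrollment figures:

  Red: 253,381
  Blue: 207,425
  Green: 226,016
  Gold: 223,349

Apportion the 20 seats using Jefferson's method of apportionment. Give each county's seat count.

Standard divisor 910171/20 ≈ 45508.55; standard quotas: Red 5.568, Blue 4.558, Green 4.966, Gold 4.908.
Rounding down gives 5, 4, 4, 4 = 17 seats, so the divisor must be adjusted.
With modified divisor 41900: modified quotas Red 6.047, Blue 4.950, Green 5.394, Gold 5.331.
Rounding down: Red 6, Blue 4, Green 5, Gold 5 (total 20).

Red: 6, Blue: 4, Green: 5, Gold: 5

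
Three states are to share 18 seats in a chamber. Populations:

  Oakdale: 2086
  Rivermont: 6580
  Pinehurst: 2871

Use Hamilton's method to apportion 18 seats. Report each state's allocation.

The standard divisor is 11537/18 ≈ 640.944.
Standard quotas: Oakdale 3.2546, Rivermont 10.2661, Pinehurst 4.4793.
Lower quotas: Oakdale 3, Rivermont 10, Pinehurst 4 (sum 17, leaving 1 seat).
Remainders in descending order: Pinehurst 0.4793, Rivermont 0.2661, Oakdale 0.2546.
The surplus seat goes to Pinehurst.

Oakdale: 3; Rivermont: 10; Pinehurst: 5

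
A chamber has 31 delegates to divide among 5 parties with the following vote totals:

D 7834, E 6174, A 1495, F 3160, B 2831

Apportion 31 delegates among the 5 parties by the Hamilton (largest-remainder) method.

D 11; E 9; A 2; F 5; B 4

Total 21494; standard divisor 21494/31 ≈ 693.355.
Standard quotas: D 11.2987, E 8.9045, A 2.1562, F 4.5576, B 4.0830.
Lower quotas: D 11, E 8, A 2, F 4, B 4 (sum 29, leaving 2 seats).
Remainders in descending order: E 0.9045, F 0.5576, D 0.2987, A 0.1562, B 0.0830.
Largest remainders: E, F receive the extra seats.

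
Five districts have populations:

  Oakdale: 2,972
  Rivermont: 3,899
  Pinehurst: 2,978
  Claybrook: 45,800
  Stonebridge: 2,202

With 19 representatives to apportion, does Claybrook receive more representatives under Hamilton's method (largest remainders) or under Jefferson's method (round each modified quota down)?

Jefferson

Hamilton: Oakdale 1, Rivermont 1, Pinehurst 1, Claybrook 15, Stonebridge 1.
Jefferson: Oakdale 1, Rivermont 1, Pinehurst 1, Claybrook 16, Stonebridge 0.
Claybrook gets 15 under Hamilton and 16 under Jefferson.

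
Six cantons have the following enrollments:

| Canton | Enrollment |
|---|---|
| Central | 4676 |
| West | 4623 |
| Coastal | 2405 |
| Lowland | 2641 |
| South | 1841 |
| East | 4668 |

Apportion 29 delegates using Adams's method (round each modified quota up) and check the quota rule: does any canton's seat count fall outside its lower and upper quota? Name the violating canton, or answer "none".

Standard quotas: Central 6.503, West 6.429, Coastal 3.344, Lowland 3.673, South 2.560, East 6.491.
Adams allocation: Central 6, West 6, Coastal 4, Lowland 4, South 3, East 6.
Every allocation lies between the lower and upper quota.

none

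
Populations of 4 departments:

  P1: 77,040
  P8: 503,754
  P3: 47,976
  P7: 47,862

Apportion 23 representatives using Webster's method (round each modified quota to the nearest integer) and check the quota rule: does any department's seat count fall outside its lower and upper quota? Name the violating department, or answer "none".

Standard quotas: P1 2.619, P8 17.124, P3 1.631, P7 1.627.
Webster allocation: P1 3, P8 16, P3 2, P7 2.
P8 has quota 17.124 (lower 17, upper 18) but receives 16 — outside the quota interval.

P8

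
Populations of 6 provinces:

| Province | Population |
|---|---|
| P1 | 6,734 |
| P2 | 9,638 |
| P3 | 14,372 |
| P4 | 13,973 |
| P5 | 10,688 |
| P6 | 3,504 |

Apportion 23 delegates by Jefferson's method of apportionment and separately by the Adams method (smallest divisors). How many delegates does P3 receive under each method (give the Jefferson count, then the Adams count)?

Jefferson: P1 2, P2 4, P3 6, P4 6, P5 4, P6 1.
Adams: P1 3, P2 4, P3 5, P4 5, P5 4, P6 2.
P3 gets 6 under Jefferson and 5 under Adams.

6 and 5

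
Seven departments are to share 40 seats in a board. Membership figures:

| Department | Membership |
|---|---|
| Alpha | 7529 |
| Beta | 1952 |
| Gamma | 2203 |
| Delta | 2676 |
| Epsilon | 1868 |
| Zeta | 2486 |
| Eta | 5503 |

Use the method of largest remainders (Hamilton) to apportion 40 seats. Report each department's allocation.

Standard divisor: 24217 ÷ 40 ≈ 605.425.
Standard quotas: Alpha 12.4359, Beta 3.2242, Gamma 3.6388, Delta 4.4200, Epsilon 3.0854, Zeta 4.1062, Eta 9.0895.
Lower quotas: Alpha 12, Beta 3, Gamma 3, Delta 4, Epsilon 3, Zeta 4, Eta 9 (sum 38, leaving 2 seats).
Remainders in descending order: Gamma 0.6388, Alpha 0.4359, Delta 0.4200, Beta 0.2242, Zeta 0.1062, Eta 0.0895, Epsilon 0.0854.
Largest remainders: Gamma, Alpha receive the extra seats.

Alpha=13, Beta=3, Gamma=4, Delta=4, Epsilon=3, Zeta=4, Eta=9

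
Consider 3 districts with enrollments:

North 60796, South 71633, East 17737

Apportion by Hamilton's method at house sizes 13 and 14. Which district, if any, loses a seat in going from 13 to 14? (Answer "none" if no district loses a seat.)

At 13 seats: North 5, South 6, East 2.
At 14 seats: North 6, South 7, East 1.
East drops from 2 to 1.

East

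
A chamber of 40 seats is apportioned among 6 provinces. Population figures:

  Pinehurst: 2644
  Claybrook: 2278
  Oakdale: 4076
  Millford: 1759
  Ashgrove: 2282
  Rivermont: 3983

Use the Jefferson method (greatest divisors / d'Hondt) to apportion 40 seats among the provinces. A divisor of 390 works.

Pinehurst: 6, Claybrook: 5, Oakdale: 10, Millford: 4, Ashgrove: 5, Rivermont: 10

With modified divisor 390: modified quotas Pinehurst 6.779, Claybrook 5.841, Oakdale 10.451, Millford 4.510, Ashgrove 5.851, Rivermont 10.213.
Rounding down: Pinehurst 6, Claybrook 5, Oakdale 10, Millford 4, Ashgrove 5, Rivermont 10 (total 40).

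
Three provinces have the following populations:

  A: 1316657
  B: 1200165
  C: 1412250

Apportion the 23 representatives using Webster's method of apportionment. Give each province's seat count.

A 8, B 7, C 8

Standard divisor 3929072/23 ≈ 170829.217; standard quotas: A 7.707, B 7.026, C 8.267.
Rounding to the nearest integer gives A 8, B 7, C 8 — total 23, matching the house size, so no adjustment is needed.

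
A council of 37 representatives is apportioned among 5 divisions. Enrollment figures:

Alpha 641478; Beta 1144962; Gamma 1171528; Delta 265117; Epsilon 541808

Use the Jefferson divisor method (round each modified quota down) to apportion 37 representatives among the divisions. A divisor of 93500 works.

Alpha: 6, Beta: 12, Gamma: 12, Delta: 2, Epsilon: 5

With modified divisor 93500: modified quotas Alpha 6.861, Beta 12.246, Gamma 12.530, Delta 2.835, Epsilon 5.795.
Rounding down: Alpha 6, Beta 12, Gamma 12, Delta 2, Epsilon 5 (total 37).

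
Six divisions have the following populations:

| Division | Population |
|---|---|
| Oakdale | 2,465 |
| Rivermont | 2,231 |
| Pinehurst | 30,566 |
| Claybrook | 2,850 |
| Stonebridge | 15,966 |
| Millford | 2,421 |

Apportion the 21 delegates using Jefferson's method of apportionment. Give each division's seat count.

Standard divisor 56499/21 ≈ 2690.429; standard quotas: Oakdale 0.916, Rivermont 0.829, Pinehurst 11.361, Claybrook 1.059, Stonebridge 5.934, Millford 0.900.
Rounding down gives 0, 0, 11, 1, 5, 0 = 17 seats, so the divisor must be adjusted.
With modified divisor 2372.16: modified quotas Oakdale 1.039, Rivermont 0.940, Pinehurst 12.885, Claybrook 1.201, Stonebridge 6.731, Millford 1.021.
Rounding down: Oakdale 1, Rivermont 0, Pinehurst 12, Claybrook 1, Stonebridge 6, Millford 1 (total 21).

Oakdale: 1, Rivermont: 0, Pinehurst: 12, Claybrook: 1, Stonebridge: 6, Millford: 1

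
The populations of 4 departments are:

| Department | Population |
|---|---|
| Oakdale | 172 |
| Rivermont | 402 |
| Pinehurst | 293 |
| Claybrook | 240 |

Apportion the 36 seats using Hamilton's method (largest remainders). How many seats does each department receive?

The standard divisor is 1107/36 ≈ 30.75.
Standard quotas: Oakdale 5.593, Rivermont 13.073, Pinehurst 9.528, Claybrook 7.805.
Lower quotas: Oakdale 5, Rivermont 13, Pinehurst 9, Claybrook 7 (sum 34, leaving 2 seats).
Remainders in descending order: Claybrook 0.805, Oakdale 0.593, Pinehurst 0.528, Rivermont 0.073.
Largest remainders: Claybrook, Oakdale receive the extra seats.

Oakdale 6, Rivermont 13, Pinehurst 9, Claybrook 8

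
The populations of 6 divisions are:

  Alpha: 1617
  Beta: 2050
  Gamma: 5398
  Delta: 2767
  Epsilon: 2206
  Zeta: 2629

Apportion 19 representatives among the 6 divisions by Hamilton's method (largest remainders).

The standard divisor is 16667/19 ≈ 877.211.
Standard quotas: Alpha 1.8433, Beta 2.3370, Gamma 6.1536, Delta 3.1543, Epsilon 2.5148, Zeta 2.9970.
Lower quotas: Alpha 1, Beta 2, Gamma 6, Delta 3, Epsilon 2, Zeta 2 (sum 16, leaving 3 seats).
Remainders in descending order: Zeta 0.9970, Alpha 0.8433, Epsilon 0.5148, Beta 0.3370, Delta 0.1543, Gamma 0.1536.
Largest remainders: Zeta, Alpha, Epsilon receive the extra seats.

Alpha 2, Beta 2, Gamma 6, Delta 3, Epsilon 3, Zeta 3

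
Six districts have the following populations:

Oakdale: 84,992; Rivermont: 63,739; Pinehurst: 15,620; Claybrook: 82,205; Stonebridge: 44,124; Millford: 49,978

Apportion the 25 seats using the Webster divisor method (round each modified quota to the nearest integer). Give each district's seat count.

Oakdale: 6, Rivermont: 5, Pinehurst: 1, Claybrook: 6, Stonebridge: 3, Millford: 4

Standard divisor 340658/25 ≈ 13626.32; standard quotas: Oakdale 6.237, Rivermont 4.678, Pinehurst 1.146, Claybrook 6.033, Stonebridge 3.238, Millford 3.668.
Rounding to the nearest integer gives Oakdale 6, Rivermont 5, Pinehurst 1, Claybrook 6, Stonebridge 3, Millford 4 — total 25, matching the house size, so no adjustment is needed.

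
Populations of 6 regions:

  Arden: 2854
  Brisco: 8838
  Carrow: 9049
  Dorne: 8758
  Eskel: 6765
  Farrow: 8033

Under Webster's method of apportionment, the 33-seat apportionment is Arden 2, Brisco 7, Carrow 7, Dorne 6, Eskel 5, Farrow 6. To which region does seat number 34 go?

Dorne

Priority for the next seat is population ÷ (current seats + 0.5).
Priorities: Arden 1141.600, Brisco 1178.400, Carrow 1206.533, Dorne 1347.385, Eskel 1230.000, Farrow 1235.846.
Highest priority: Dorne.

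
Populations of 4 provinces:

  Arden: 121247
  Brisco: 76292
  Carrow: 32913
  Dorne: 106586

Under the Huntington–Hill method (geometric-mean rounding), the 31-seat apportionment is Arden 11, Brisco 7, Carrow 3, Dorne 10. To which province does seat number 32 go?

Arden

Priority for the next seat is population ÷ (√(s·(s+1))).
Priorities: Arden 10553.197, Brisco 10194.947, Carrow 9501.165, Dorne 10162.576.
Highest priority: Arden.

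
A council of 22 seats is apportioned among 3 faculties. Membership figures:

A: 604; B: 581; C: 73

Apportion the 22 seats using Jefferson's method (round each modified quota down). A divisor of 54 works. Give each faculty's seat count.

A=11, B=10, C=1

With modified divisor 54: modified quotas A 11.185, B 10.759, C 1.352.
Rounding down: A 11, B 10, C 1 (total 22).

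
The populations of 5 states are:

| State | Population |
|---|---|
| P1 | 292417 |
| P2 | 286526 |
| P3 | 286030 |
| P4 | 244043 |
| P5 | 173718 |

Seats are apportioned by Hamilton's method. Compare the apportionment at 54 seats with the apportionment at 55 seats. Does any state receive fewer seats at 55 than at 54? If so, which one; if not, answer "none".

P5

At 54 seats: P1 12, P2 12, P3 12, P4 10, P5 8.
At 55 seats: P1 13, P2 12, P3 12, P4 11, P5 7.
P5 drops from 8 to 7.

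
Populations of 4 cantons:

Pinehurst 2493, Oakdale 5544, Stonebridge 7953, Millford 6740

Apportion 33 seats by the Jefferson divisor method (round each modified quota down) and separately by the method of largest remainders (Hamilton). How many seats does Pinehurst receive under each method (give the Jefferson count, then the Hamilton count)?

Jefferson: Pinehurst 3, Oakdale 8, Stonebridge 12, Millford 10.
Hamilton: Pinehurst 4, Oakdale 8, Stonebridge 11, Millford 10.
Pinehurst gets 3 under Jefferson and 4 under Hamilton.

3 and 4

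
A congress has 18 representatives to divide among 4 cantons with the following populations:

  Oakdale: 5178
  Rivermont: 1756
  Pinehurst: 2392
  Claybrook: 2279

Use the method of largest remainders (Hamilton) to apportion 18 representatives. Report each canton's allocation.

Oakdale: 8; Rivermont: 3; Pinehurst: 4; Claybrook: 3

Total 11605; standard divisor 11605/18 ≈ 644.722.
Standard quotas: Oakdale 8.0314, Rivermont 2.7237, Pinehurst 3.7101, Claybrook 3.5349.
Lower quotas: Oakdale 8, Rivermont 2, Pinehurst 3, Claybrook 3 (sum 16, leaving 2 seats).
Remainders in descending order: Rivermont 0.7237, Pinehurst 0.7101, Claybrook 0.5349, Oakdale 0.0314.
Largest remainders: Rivermont, Pinehurst receive the extra seats.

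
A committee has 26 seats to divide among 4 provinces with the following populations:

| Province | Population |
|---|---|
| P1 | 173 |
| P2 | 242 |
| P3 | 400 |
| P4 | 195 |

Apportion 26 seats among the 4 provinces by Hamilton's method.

The standard divisor is 1010/26 ≈ 38.846.
Standard quotas: P1 4.453, P2 6.230, P3 10.297, P4 5.020.
Lower quotas: P1 4, P2 6, P3 10, P4 5 (sum 25, leaving 1 seat).
Remainders in descending order: P1 0.453, P3 0.297, P2 0.230, P4 0.020.
Largest remainder: P1 receives the extra seat.

P1 5; P2 6; P3 10; P4 5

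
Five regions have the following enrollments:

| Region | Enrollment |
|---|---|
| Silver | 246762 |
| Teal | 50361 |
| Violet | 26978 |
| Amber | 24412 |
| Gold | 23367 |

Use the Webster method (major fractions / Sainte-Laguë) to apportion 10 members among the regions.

Silver: 6, Teal: 1, Violet: 1, Amber: 1, Gold: 1

Standard divisor 371880/10 ≈ 37188; standard quotas: Silver 6.636, Teal 1.354, Violet 0.725, Amber 0.656, Gold 0.628.
Rounding to the nearest integer gives 7, 1, 1, 1, 1 = 11 seats, so the divisor must be adjusted.
With modified divisor 41400: modified quotas Silver 5.960, Teal 1.216, Violet 0.652, Amber 0.590, Gold 0.564.
Rounding to the nearest integer: Silver 6, Teal 1, Violet 1, Amber 1, Gold 1 (total 10).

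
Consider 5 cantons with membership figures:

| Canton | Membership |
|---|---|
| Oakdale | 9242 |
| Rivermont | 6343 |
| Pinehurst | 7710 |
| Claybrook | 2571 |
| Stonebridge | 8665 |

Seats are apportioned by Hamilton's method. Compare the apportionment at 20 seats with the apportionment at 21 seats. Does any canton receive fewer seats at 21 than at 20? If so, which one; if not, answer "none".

At 20 seats: Oakdale 5, Rivermont 4, Pinehurst 4, Claybrook 2, Stonebridge 5.
At 21 seats: Oakdale 6, Rivermont 4, Pinehurst 5, Claybrook 1, Stonebridge 5.
Claybrook drops from 2 to 1.

Claybrook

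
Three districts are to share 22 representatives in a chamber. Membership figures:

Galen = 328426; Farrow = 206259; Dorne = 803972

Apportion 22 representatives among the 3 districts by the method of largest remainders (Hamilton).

Standard divisor: 1338657 ÷ 22 ≈ 60848.045.
Standard quotas: Galen 5.3975, Farrow 3.3897, Dorne 13.2128.
Lower quotas: Galen 5, Farrow 3, Dorne 13 (sum 21, leaving 1 seat).
Remainders in descending order: Galen 0.3975, Farrow 0.3897, Dorne 0.2128.
The surplus seat goes to Galen.

Galen 6; Farrow 3; Dorne 13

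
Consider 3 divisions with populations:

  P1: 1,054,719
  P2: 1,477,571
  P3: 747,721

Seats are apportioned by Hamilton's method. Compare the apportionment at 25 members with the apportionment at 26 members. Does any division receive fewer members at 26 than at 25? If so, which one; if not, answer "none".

At 25 seats: P1 8, P2 11, P3 6.
At 26 seats: P1 8, P2 12, P3 6.
No division's allocation decreased.

none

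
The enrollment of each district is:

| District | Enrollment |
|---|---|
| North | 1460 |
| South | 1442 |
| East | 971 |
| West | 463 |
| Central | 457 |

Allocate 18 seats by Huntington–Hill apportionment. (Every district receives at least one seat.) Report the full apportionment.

With divisor 273: modified quotas North 5.348, South 5.282, East 3.557, West 1.696, Central 1.674.
Geometric-mean thresholds: North √(5·6)=5.477, South √(5·6)=5.477, East √(3·4)=3.464, West √(1·2)=1.414, Central √(1·2)=1.414.
Each quota rounded against its threshold gives North 5, South 5, East 4, West 2, Central 2 (total 18).

North 5, South 5, East 4, West 2, Central 2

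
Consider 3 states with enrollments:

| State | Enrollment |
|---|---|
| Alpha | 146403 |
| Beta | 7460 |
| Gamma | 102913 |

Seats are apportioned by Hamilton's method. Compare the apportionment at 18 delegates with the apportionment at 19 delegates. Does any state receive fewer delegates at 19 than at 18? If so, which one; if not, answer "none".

Beta

At 18 seats: Alpha 10, Beta 1, Gamma 7.
At 19 seats: Alpha 11, Beta 0, Gamma 8.
Beta drops from 1 to 0.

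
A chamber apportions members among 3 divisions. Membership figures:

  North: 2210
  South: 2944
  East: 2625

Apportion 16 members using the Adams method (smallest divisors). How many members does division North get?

Standard divisor 7779/16 ≈ 486.188; standard quotas: North 4.546, South 6.055, East 5.399.
Rounding up gives 5, 7, 6 = 18 seats, so the divisor must be adjusted.
With modified divisor 540: modified quotas North 4.093, South 5.452, East 4.861.
Rounding up: North 5, South 6, East 5 (total 16).
North receives 5.

5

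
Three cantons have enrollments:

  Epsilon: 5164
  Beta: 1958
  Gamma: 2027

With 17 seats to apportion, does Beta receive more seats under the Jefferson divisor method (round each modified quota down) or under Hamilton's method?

Hamilton

Jefferson: Epsilon 10, Beta 3, Gamma 4.
Hamilton: Epsilon 9, Beta 4, Gamma 4.
Beta gets 3 under Jefferson and 4 under Hamilton.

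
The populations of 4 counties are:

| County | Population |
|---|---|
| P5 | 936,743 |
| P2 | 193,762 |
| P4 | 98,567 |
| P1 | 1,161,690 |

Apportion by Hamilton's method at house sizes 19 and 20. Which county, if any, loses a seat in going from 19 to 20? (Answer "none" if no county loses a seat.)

P2

At 19 seats: P5 7, P2 2, P4 1, P1 9.
At 20 seats: P5 8, P2 1, P4 1, P1 10.
P2 drops from 2 to 1.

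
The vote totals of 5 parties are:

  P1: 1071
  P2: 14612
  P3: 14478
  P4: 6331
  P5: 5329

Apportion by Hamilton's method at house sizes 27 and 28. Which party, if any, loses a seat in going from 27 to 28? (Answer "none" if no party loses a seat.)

At 27 seats: P1 1, P2 9, P3 9, P4 4, P5 4.
At 28 seats: P1 1, P2 10, P3 10, P4 4, P5 3.
P5 drops from 4 to 3.

P5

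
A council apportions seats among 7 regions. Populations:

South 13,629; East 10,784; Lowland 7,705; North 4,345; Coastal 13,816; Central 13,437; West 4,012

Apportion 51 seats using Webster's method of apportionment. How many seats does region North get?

Standard divisor 67728/51 ≈ 1328; standard quotas: South 10.263, East 8.120, Lowland 5.802, North 3.272, Coastal 10.404, Central 10.118, West 3.021.
Rounding to the nearest integer gives 10, 8, 6, 3, 10, 10, 3 = 50 seats, so the divisor must be adjusted.
With modified divisor 1310: modified quotas South 10.404, East 8.232, Lowland 5.882, North 3.317, Coastal 10.547, Central 10.257, West 3.063.
Rounding to the nearest integer: South 10, East 8, Lowland 6, North 3, Coastal 11, Central 10, West 3 (total 51).
North receives 3.

3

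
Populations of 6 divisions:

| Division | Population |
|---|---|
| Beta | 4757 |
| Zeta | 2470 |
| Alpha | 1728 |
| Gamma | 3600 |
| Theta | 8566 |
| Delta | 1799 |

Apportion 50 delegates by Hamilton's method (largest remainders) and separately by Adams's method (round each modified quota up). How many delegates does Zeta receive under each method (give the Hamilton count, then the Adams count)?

5 and 6

Hamilton: Beta 10, Zeta 5, Alpha 4, Gamma 8, Theta 19, Delta 4.
Adams: Beta 10, Zeta 6, Alpha 4, Gamma 8, Theta 18, Delta 4.
Zeta gets 5 under Hamilton and 6 under Adams.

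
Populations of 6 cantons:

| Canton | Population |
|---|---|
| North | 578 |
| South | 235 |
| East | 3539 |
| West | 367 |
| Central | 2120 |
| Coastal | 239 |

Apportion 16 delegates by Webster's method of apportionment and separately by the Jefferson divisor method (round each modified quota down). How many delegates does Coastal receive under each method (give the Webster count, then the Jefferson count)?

Webster: North 1, South 0, East 8, West 1, Central 5, Coastal 1.
Jefferson: North 1, South 0, East 9, West 1, Central 5, Coastal 0.
Coastal gets 1 under Webster and 0 under Jefferson.

1 and 0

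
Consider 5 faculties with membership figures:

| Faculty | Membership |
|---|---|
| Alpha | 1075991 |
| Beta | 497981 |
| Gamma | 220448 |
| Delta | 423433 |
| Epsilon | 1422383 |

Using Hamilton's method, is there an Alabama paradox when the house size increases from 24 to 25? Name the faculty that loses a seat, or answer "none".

none

At 24 seats: Alpha 7, Beta 3, Gamma 2, Delta 3, Epsilon 9.
At 25 seats: Alpha 7, Beta 3, Gamma 2, Delta 3, Epsilon 10.
No faculty's allocation decreased.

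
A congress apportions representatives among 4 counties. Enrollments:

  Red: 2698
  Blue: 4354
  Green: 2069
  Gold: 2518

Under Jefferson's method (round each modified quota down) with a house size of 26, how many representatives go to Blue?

Standard divisor 11639/26 ≈ 447.654; standard quotas: Red 6.027, Blue 9.726, Green 4.622, Gold 5.625.
Rounding down gives 6, 9, 4, 5 = 24 seats, so the divisor must be adjusted.
With modified divisor 417: modified quotas Red 6.470, Blue 10.441, Green 4.962, Gold 6.038.
Rounding down: Red 6, Blue 10, Green 4, Gold 6 (total 26).
Blue receives 10.

10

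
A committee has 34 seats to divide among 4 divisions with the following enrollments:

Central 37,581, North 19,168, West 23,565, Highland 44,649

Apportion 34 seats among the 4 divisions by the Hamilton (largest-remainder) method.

The standard divisor is 124963/34 ≈ 3675.382.
Standard quotas: Central 10.2251, North 5.2152, West 6.4116, Highland 12.1481.
Lower quotas: Central 10, North 5, West 6, Highland 12 (sum 33, leaving 1 seat).
Remainders in descending order: West 0.4116, Central 0.2251, North 0.2152, Highland 0.1481.
The surplus seat goes to West.

Central 10, North 5, West 7, Highland 12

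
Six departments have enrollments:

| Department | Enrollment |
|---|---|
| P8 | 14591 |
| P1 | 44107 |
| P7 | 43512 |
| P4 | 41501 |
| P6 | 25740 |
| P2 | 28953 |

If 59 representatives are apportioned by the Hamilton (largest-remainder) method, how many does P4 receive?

12

Total 198404; standard divisor 198404/59 ≈ 3362.78.
Standard quotas: P8 4.3390, P1 13.1162, P7 12.9393, P4 12.3413, P6 7.6544, P2 8.6098.
Lower quotas: P8 4, P1 13, P7 12, P4 12, P6 7, P2 8 (sum 56, leaving 3 seats).
Remainders in descending order: P7 0.9393, P6 0.6544, P2 0.6098, P4 0.3413, P8 0.3390, P1 0.1162.
The surplus seats go to P7, P6, P2.
P4 receives 12.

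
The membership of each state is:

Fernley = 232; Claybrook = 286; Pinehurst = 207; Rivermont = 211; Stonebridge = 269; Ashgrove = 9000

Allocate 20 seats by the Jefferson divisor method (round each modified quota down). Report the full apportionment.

Standard divisor 10205/20 ≈ 510.25; standard quotas: Fernley 0.455, Claybrook 0.561, Pinehurst 0.406, Rivermont 0.414, Stonebridge 0.527, Ashgrove 17.638.
Rounding down gives 0, 0, 0, 0, 0, 17 = 17 seats, so the divisor must be adjusted.
With modified divisor 440: modified quotas Fernley 0.527, Claybrook 0.650, Pinehurst 0.470, Rivermont 0.480, Stonebridge 0.611, Ashgrove 20.455.
Rounding down: Fernley 0, Claybrook 0, Pinehurst 0, Rivermont 0, Stonebridge 0, Ashgrove 20 (total 20).

Fernley 0, Claybrook 0, Pinehurst 0, Rivermont 0, Stonebridge 0, Ashgrove 20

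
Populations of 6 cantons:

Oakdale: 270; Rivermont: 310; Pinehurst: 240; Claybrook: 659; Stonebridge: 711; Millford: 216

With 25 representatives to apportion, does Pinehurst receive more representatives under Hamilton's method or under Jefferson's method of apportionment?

Hamilton: Oakdale 3, Rivermont 3, Pinehurst 3, Claybrook 7, Stonebridge 7, Millford 2.
Jefferson: Oakdale 3, Rivermont 3, Pinehurst 2, Claybrook 7, Stonebridge 8, Millford 2.
Pinehurst gets 3 under Hamilton and 2 under Jefferson.

Hamilton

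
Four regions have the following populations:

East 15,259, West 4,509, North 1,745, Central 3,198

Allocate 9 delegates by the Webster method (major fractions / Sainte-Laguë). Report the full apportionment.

East=5, West=2, North=1, Central=1

Standard divisor 24711/9 ≈ 2745.667; standard quotas: East 5.557, West 1.642, North 0.636, Central 1.165.
Rounding to the nearest integer gives 6, 2, 1, 1 = 10 seats, so the divisor must be adjusted.
With modified divisor 2900: modified quotas East 5.262, West 1.555, North 0.602, Central 1.103.
Rounding to the nearest integer: East 5, West 2, North 1, Central 1 (total 9).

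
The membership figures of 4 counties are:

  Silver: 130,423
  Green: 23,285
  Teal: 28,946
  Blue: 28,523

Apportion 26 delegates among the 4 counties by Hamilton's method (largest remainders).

Silver 16; Green 3; Teal 4; Blue 3

Standard divisor: 211177 ÷ 26 ≈ 8122.192.
Standard quotas: Silver 16.0576, Green 2.8668, Teal 3.5638, Blue 3.5117.
Lower quotas: Silver 16, Green 2, Teal 3, Blue 3 (sum 24, leaving 2 seats).
Remainders in descending order: Green 0.8668, Teal 0.5638, Blue 0.5117, Silver 0.0576.
The surplus seats go to Green, Teal.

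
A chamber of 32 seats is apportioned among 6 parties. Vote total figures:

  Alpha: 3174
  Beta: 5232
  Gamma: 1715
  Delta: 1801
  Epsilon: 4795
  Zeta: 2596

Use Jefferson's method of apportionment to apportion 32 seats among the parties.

Alpha: 5; Beta: 9; Gamma: 3; Delta: 3; Epsilon: 8; Zeta: 4

Standard divisor 19313/32 ≈ 603.531; standard quotas: Alpha 5.259, Beta 8.669, Gamma 2.842, Delta 2.984, Epsilon 7.945, Zeta 4.301.
Rounding down gives 5, 8, 2, 2, 7, 4 = 28 seats, so the divisor must be adjusted.
With modified divisor 550: modified quotas Alpha 5.771, Beta 9.513, Gamma 3.118, Delta 3.275, Epsilon 8.718, Zeta 4.720.
Rounding down: Alpha 5, Beta 9, Gamma 3, Delta 3, Epsilon 8, Zeta 4 (total 32).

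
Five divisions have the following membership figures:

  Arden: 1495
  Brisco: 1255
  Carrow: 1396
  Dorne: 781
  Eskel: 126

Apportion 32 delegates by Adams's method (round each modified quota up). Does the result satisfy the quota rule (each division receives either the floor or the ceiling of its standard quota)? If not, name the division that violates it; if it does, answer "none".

none

Standard quotas: Arden 9.468, Brisco 7.948, Carrow 8.841, Dorne 4.946, Eskel 0.798.
Adams allocation: Arden 9, Brisco 8, Carrow 9, Dorne 5, Eskel 1.
Every allocation lies between the lower and upper quota.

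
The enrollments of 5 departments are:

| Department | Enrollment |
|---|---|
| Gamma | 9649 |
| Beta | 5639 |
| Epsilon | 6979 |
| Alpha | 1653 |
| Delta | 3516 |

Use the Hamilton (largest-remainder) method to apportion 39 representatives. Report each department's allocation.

The standard divisor is 27436/39 ≈ 703.487.
Standard quotas: Gamma 13.7160, Beta 8.0158, Epsilon 9.9206, Alpha 2.3497, Delta 4.9980.
Lower quotas: Gamma 13, Beta 8, Epsilon 9, Alpha 2, Delta 4 (sum 36, leaving 3 seats).
Remainders in descending order: Delta 0.9980, Epsilon 0.9206, Gamma 0.7160, Alpha 0.3497, Beta 0.0158.
Largest remainders: Delta, Epsilon, Gamma receive the extra seats.

Gamma=14; Beta=8; Epsilon=10; Alpha=2; Delta=5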